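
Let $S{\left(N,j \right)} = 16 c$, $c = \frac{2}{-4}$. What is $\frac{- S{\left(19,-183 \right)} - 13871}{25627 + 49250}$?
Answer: $- \frac{4621}{24959} \approx -0.18514$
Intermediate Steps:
$c = - \frac{1}{2}$ ($c = 2 \left(- \frac{1}{4}\right) = - \frac{1}{2} \approx -0.5$)
$S{\left(N,j \right)} = -8$ ($S{\left(N,j \right)} = 16 \left(- \frac{1}{2}\right) = -8$)
$\frac{- S{\left(19,-183 \right)} - 13871}{25627 + 49250} = \frac{\left(-1\right) \left(-8\right) - 13871}{25627 + 49250} = \frac{8 - 13871}{74877} = \left(-13863\right) \frac{1}{74877} = - \frac{4621}{24959}$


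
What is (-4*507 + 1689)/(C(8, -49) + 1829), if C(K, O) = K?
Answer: -339/1837 ≈ -0.18454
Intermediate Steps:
(-4*507 + 1689)/(C(8, -49) + 1829) = (-4*507 + 1689)/(8 + 1829) = (-2028 + 1689)/1837 = -339*1/1837 = -339/1837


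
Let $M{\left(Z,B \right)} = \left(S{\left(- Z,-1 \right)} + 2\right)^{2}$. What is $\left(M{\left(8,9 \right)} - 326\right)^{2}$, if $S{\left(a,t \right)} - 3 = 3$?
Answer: $68644$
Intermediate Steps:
$S{\left(a,t \right)} = 6$ ($S{\left(a,t \right)} = 3 + 3 = 6$)
$M{\left(Z,B \right)} = 64$ ($M{\left(Z,B \right)} = \left(6 + 2\right)^{2} = 8^{2} = 64$)
$\left(M{\left(8,9 \right)} - 326\right)^{2} = \left(64 - 326\right)^{2} = \left(-262\right)^{2} = 68644$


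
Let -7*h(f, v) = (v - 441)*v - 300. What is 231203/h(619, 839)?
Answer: -1618421/333622 ≈ -4.8511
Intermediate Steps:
h(f, v) = 300/7 - v*(-441 + v)/7 (h(f, v) = -((v - 441)*v - 300)/7 = -((-441 + v)*v - 300)/7 = -(v*(-441 + v) - 300)/7 = -(-300 + v*(-441 + v))/7 = 300/7 - v*(-441 + v)/7)
231203/h(619, 839) = 231203/(300/7 + 63*839 - ⅐*839²) = 231203/(300/7 + 52857 - ⅐*703921) = 231203/(300/7 + 52857 - 703921/7) = 231203/(-333622/7) = 231203*(-7/333622) = -1618421/333622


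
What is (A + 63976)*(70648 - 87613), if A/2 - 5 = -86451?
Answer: 1847759940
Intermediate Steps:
A = -172892 (A = 10 + 2*(-86451) = 10 - 172902 = -172892)
(A + 63976)*(70648 - 87613) = (-172892 + 63976)*(70648 - 87613) = -108916*(-16965) = 1847759940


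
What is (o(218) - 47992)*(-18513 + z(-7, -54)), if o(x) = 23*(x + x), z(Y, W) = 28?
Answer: 701764540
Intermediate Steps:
o(x) = 46*x (o(x) = 23*(2*x) = 46*x)
(o(218) - 47992)*(-18513 + z(-7, -54)) = (46*218 - 47992)*(-18513 + 28) = (10028 - 47992)*(-18485) = -37964*(-18485) = 701764540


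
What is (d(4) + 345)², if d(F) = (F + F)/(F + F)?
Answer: 119716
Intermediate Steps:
d(F) = 1 (d(F) = (2*F)/((2*F)) = (2*F)*(1/(2*F)) = 1)
(d(4) + 345)² = (1 + 345)² = 346² = 119716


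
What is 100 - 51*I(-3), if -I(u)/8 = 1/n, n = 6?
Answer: 168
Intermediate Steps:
I(u) = -4/3 (I(u) = -8/6 = -8*⅙ = -4/3)
100 - 51*I(-3) = 100 - 51*(-4/3) = 100 + 68 = 168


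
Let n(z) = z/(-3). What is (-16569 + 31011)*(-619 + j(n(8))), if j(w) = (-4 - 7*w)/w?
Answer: -9019029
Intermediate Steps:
n(z) = -z/3 (n(z) = z*(-⅓) = -z/3)
j(w) = (-4 - 7*w)/w
(-16569 + 31011)*(-619 + j(n(8))) = (-16569 + 31011)*(-619 + (-7 - 4/((-⅓*8)))) = 14442*(-619 + (-7 - 4/(-8/3))) = 14442*(-619 + (-7 - 4*(-3/8))) = 14442*(-619 + (-7 + 3/2)) = 14442*(-619 - 11/2) = 14442*(-1249/2) = -9019029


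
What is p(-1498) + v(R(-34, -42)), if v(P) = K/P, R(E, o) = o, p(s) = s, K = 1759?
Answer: -64675/42 ≈ -1539.9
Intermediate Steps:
v(P) = 1759/P
p(-1498) + v(R(-34, -42)) = -1498 + 1759/(-42) = -1498 + 1759*(-1/42) = -1498 - 1759/42 = -64675/42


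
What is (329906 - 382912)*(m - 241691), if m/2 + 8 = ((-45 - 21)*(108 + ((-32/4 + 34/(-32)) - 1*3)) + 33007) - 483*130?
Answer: 33281062741/2 ≈ 1.6641e+10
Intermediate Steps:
m = -288983/4 (m = -16 + 2*(((-45 - 21)*(108 + ((-32/4 + 34/(-32)) - 1*3)) + 33007) - 483*130) = -16 + 2*((-66*(108 + ((-32*¼ + 34*(-1/32)) - 3)) + 33007) - 62790) = -16 + 2*((-66*(108 + ((-8 - 17/16) - 3)) + 33007) - 62790) = -16 + 2*((-66*(108 + (-145/16 - 3)) + 33007) - 62790) = -16 + 2*((-66*(108 - 193/16) + 33007) - 62790) = -16 + 2*((-66*1535/16 + 33007) - 62790) = -16 + 2*((-50655/8 + 33007) - 62790) = -16 + 2*(213401/8 - 62790) = -16 + 2*(-288919/8) = -16 - 288919/4 = -288983/4 ≈ -72246.)
(329906 - 382912)*(m - 241691) = (329906 - 382912)*(-288983/4 - 241691) = -53006*(-1255747/4) = 33281062741/2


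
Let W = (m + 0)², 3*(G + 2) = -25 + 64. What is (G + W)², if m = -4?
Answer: 729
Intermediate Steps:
G = 11 (G = -2 + (-25 + 64)/3 = -2 + (⅓)*39 = -2 + 13 = 11)
W = 16 (W = (-4 + 0)² = (-4)² = 16)
(G + W)² = (11 + 16)² = 27² = 729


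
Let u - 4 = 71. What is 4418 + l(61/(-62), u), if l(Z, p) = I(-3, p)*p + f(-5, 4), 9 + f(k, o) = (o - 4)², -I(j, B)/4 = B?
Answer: -18091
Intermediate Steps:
u = 75 (u = 4 + 71 = 75)
I(j, B) = -4*B
f(k, o) = -9 + (-4 + o)² (f(k, o) = -9 + (o - 4)² = -9 + (-4 + o)²)
l(Z, p) = -9 - 4*p² (l(Z, p) = (-4*p)*p + (-9 + (-4 + 4)²) = -4*p² + (-9 + 0²) = -4*p² + (-9 + 0) = -4*p² - 9 = -9 - 4*p²)
4418 + l(61/(-62), u) = 4418 + (-9 - 4*75²) = 4418 + (-9 - 4*5625) = 4418 + (-9 - 22500) = 4418 - 22509 = -18091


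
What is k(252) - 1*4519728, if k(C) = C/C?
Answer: -4519727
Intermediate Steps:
k(C) = 1
k(252) - 1*4519728 = 1 - 1*4519728 = 1 - 4519728 = -4519727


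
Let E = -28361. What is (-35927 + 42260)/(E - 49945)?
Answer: -2111/26102 ≈ -0.080875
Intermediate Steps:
(-35927 + 42260)/(E - 49945) = (-35927 + 42260)/(-28361 - 49945) = 6333/(-78306) = 6333*(-1/78306) = -2111/26102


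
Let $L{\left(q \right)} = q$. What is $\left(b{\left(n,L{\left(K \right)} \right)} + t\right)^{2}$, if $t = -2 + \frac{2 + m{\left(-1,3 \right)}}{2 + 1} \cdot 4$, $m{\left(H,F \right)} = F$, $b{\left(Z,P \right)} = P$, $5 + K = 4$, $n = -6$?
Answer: $\frac{121}{9} \approx 13.444$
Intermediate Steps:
$K = -1$ ($K = -5 + 4 = -1$)
$t = \frac{14}{3}$ ($t = -2 + \frac{2 + 3}{2 + 1} \cdot 4 = -2 + \frac{5}{3} \cdot 4 = -2 + \frac{20}{3} = \frac{14}{3} \approx 4.6667$)
$\left(b{\left(n,L{\left(K \right)} \right)} + t\right)^{2} = \left(-1 + \frac{14}{3}\right)^{2} = \left(\frac{11}{3}\right)^{2} = \frac{121}{9}$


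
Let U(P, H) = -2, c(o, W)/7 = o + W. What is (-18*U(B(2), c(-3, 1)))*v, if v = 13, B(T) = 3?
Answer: 468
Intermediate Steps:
c(o, W) = 7*W + 7*o (c(o, W) = 7*(o + W) = 7*(W + o) = 7*W + 7*o)
(-18*U(B(2), c(-3, 1)))*v = -18*(-2)*13 = 36*13 = 468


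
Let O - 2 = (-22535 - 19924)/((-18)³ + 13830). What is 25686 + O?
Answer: 68470055/2666 ≈ 25683.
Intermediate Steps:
O = -8821/2666 (O = 2 + (-22535 - 19924)/((-18)³ + 13830) = 2 - 42459/(-5832 + 13830) = 2 - 42459/7998 = 2 - 42459*1/7998 = 2 - 14153/2666 = -8821/2666 ≈ -3.3087)
25686 + O = 25686 - 8821/2666 = 68470055/2666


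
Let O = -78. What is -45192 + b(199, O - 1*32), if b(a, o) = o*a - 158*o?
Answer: -49702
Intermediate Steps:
b(a, o) = -158*o + a*o (b(a, o) = a*o - 158*o = -158*o + a*o)
-45192 + b(199, O - 1*32) = -45192 + (-78 - 1*32)*(-158 + 199) = -45192 + (-78 - 32)*41 = -45192 - 110*41 = -45192 - 4510 = -49702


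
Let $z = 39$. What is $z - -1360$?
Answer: $1399$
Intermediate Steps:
$z - -1360 = 39 - -1360 = 39 + 1360 = 1399$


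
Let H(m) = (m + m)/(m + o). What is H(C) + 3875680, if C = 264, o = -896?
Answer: 306178654/79 ≈ 3.8757e+6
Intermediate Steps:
H(m) = 2*m/(-896 + m) (H(m) = (m + m)/(m - 896) = (2*m)/(-896 + m) = 2*m/(-896 + m))
H(C) + 3875680 = 2*264/(-896 + 264) + 3875680 = 2*264/(-632) + 3875680 = 2*264*(-1/632) + 3875680 = -66/79 + 3875680 = 306178654/79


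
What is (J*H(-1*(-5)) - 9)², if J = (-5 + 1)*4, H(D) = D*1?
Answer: 7921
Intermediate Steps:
H(D) = D
J = -16 (J = -4*4 = -16)
(J*H(-1*(-5)) - 9)² = (-(-16)*(-5) - 9)² = (-16*5 - 9)² = (-80 - 9)² = (-89)² = 7921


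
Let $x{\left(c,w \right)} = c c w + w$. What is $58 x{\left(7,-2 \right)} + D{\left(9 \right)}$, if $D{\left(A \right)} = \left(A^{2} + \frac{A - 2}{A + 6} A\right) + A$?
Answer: $- \frac{28529}{5} \approx -5705.8$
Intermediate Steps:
$x{\left(c,w \right)} = w + w c^{2}$ ($x{\left(c,w \right)} = c^{2} w + w = w c^{2} + w = w + w c^{2}$)
$D{\left(A \right)} = A + A^{2} + \frac{A \left(-2 + A\right)}{6 + A}$ ($D{\left(A \right)} = \left(A^{2} + \frac{-2 + A}{6 + A} A\right) + A = \left(A^{2} + \frac{A \left(-2 + A\right)}{6 + A}\right) + A = A + A^{2} + \frac{A \left(-2 + A\right)}{6 + A}$)
$58 x{\left(7,-2 \right)} + D{\left(9 \right)} = 58 \left(- 2 \left(1 + 7^{2}\right)\right) + \frac{9 \left(4 + 9^{2} + 8 \cdot 9\right)}{6 + 9} = 58 \left(- 2 \left(1 + 49\right)\right) + \frac{9 \left(4 + 81 + 72\right)}{15} = 58 \left(\left(-2\right) 50\right) + 9 \cdot \frac{1}{15} \cdot 157 = 58 \left(-100\right) + \frac{471}{5} = -5800 + \frac{471}{5} = - \frac{28529}{5}$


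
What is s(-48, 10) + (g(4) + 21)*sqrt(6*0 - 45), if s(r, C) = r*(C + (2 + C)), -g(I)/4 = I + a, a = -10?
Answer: -1056 + 135*I*sqrt(5) ≈ -1056.0 + 301.87*I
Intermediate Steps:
g(I) = 40 - 4*I (g(I) = -4*(I - 10) = -4*(-10 + I) = 40 - 4*I)
s(r, C) = r*(2 + 2*C)
s(-48, 10) + (g(4) + 21)*sqrt(6*0 - 45) = 2*(-48)*(1 + 10) + ((40 - 4*4) + 21)*sqrt(6*0 - 45) = 2*(-48)*11 + ((40 - 16) + 21)*sqrt(0 - 45) = -1056 + (24 + 21)*sqrt(-45) = -1056 + 45*(3*I*sqrt(5)) = -1056 + 135*I*sqrt(5)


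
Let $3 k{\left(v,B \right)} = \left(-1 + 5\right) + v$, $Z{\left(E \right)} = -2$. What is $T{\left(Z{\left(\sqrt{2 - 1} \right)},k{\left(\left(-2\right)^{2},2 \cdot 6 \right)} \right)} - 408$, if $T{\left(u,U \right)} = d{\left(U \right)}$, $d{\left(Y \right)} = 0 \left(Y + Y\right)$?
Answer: $-408$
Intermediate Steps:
$d{\left(Y \right)} = 0$ ($d{\left(Y \right)} = 0 \cdot 2 Y = 0$)
$k{\left(v,B \right)} = \frac{4}{3} + \frac{v}{3}$ ($k{\left(v,B \right)} = \frac{\left(-1 + 5\right) + v}{3} = \frac{4 + v}{3} = \frac{4}{3} + \frac{v}{3}$)
$T{\left(u,U \right)} = 0$
$T{\left(Z{\left(\sqrt{2 - 1} \right)},k{\left(\left(-2\right)^{2},2 \cdot 6 \right)} \right)} - 408 = 0 - 408 = -408$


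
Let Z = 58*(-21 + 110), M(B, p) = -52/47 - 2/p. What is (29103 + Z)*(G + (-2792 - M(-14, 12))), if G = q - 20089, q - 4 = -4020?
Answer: -259886147675/282 ≈ -9.2158e+8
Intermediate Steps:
q = -4016 (q = 4 - 4020 = -4016)
M(B, p) = -52/47 - 2/p (M(B, p) = -52*1/47 - 2/p = -52/47 - 2/p)
G = -24105 (G = -4016 - 20089 = -24105)
Z = 5162 (Z = 58*89 = 5162)
(29103 + Z)*(G + (-2792 - M(-14, 12))) = (29103 + 5162)*(-24105 + (-2792 - (-52/47 - 2/12))) = 34265*(-24105 + (-2792 - (-52/47 - 2*1/12))) = 34265*(-24105 + (-2792 - (-52/47 - 1/6))) = 34265*(-24105 + (-2792 - 1*(-359/282))) = 34265*(-24105 + (-2792 + 359/282)) = 34265*(-24105 - 786985/282) = 34265*(-7584595/282) = -259886147675/282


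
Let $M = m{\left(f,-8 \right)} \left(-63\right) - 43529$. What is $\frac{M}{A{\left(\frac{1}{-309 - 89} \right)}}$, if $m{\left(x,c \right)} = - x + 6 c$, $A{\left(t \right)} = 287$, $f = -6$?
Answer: $- \frac{40883}{287} \approx -142.45$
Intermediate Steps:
$M = -40883$ ($M = \left(\left(-1\right) \left(-6\right) + 6 \left(-8\right)\right) \left(-63\right) - 43529 = \left(6 - 48\right) \left(-63\right) - 43529 = \left(-42\right) \left(-63\right) - 43529 = 2646 - 43529 = -40883$)
$\frac{M}{A{\left(\frac{1}{-309 - 89} \right)}} = - \frac{40883}{287}$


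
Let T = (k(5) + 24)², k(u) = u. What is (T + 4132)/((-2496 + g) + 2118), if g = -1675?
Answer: -4973/2053 ≈ -2.4223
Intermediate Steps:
T = 841 (T = (5 + 24)² = 29² = 841)
(T + 4132)/((-2496 + g) + 2118) = (841 + 4132)/((-2496 - 1675) + 2118) = 4973/(-4171 + 2118) = 4973/(-2053) = 4973*(-1/2053) = -4973/2053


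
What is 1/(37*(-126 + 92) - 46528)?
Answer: -1/47786 ≈ -2.0927e-5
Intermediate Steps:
1/(37*(-126 + 92) - 46528) = 1/(37*(-34) - 46528) = 1/(-1258 - 46528) = 1/(-47786) = -1/47786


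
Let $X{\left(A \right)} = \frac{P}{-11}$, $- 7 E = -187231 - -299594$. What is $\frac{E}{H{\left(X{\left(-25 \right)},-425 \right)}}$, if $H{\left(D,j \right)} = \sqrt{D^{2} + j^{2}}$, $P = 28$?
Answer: $- \frac{1235993 \sqrt{21856409}}{152994863} \approx -37.768$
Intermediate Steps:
$E = - \frac{112363}{7}$ ($E = - \frac{-187231 - -299594}{7} = - \frac{-187231 + 299594}{7} = \left(- \frac{1}{7}\right) 112363 = - \frac{112363}{7} \approx -16052.0$)
$X{\left(A \right)} = - \frac{28}{11}$ ($X{\left(A \right)} = \frac{28}{-11} = 28 \left(- \frac{1}{11}\right) = - \frac{28}{11}$)
$\frac{E}{H{\left(X{\left(-25 \right)},-425 \right)}} = - \frac{112363}{7 \sqrt{\left(- \frac{28}{11}\right)^{2} + \left(-425\right)^{2}}} = - \frac{112363}{7 \sqrt{\frac{784}{121} + 180625}} = - \frac{112363}{7 \sqrt{\frac{21856409}{121}}} = - \frac{112363}{7 \frac{\sqrt{21856409}}{11}} = - \frac{112363 \frac{11 \sqrt{21856409}}{21856409}}{7} = - \frac{1235993 \sqrt{21856409}}{152994863}$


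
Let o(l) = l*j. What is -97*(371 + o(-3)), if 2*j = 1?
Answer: -71683/2 ≈ -35842.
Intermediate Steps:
j = ½ (j = (½)*1 = ½ ≈ 0.50000)
o(l) = l/2 (o(l) = l*(½) = l/2)
-97*(371 + o(-3)) = -97*(371 + (½)*(-3)) = -97*(371 - 3/2) = -97*739/2 = -71683/2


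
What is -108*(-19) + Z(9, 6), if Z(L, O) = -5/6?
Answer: 12307/6 ≈ 2051.2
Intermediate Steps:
Z(L, O) = -⅚ (Z(L, O) = -5*⅙ = -⅚)
-108*(-19) + Z(9, 6) = -108*(-19) - ⅚ = 2052 - ⅚ = 12307/6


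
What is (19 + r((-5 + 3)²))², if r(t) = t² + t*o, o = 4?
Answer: 2601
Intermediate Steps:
r(t) = t² + 4*t (r(t) = t² + t*4 = t² + 4*t)
(19 + r((-5 + 3)²))² = (19 + (-5 + 3)²*(4 + (-5 + 3)²))² = (19 + (-2)²*(4 + (-2)²))² = (19 + 4*(4 + 4))² = (19 + 4*8)² = (19 + 32)² = 51² = 2601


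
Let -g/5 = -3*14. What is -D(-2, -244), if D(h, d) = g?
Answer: -210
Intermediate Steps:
g = 210 (g = -(-15)*14 = -5*(-42) = 210)
D(h, d) = 210
-D(-2, -244) = -1*210 = -210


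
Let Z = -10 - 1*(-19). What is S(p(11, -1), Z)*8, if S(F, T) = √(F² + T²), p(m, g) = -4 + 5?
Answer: 8*√82 ≈ 72.443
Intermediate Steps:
p(m, g) = 1
Z = 9 (Z = -10 + 19 = 9)
S(p(11, -1), Z)*8 = √(1² + 9²)*8 = √(1 + 81)*8 = √82*8 = 8*√82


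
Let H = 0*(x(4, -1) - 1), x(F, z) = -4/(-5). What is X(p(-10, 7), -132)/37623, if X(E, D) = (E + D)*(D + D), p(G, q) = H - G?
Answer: 10736/12541 ≈ 0.85607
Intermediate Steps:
x(F, z) = 4/5 (x(F, z) = -4*(-1/5) = 4/5)
H = 0 (H = 0*(4/5 - 1) = 0*(-1/5) = 0)
p(G, q) = -G (p(G, q) = 0 - G = -G)
X(E, D) = 2*D*(D + E) (X(E, D) = (D + E)*(2*D) = 2*D*(D + E))
X(p(-10, 7), -132)/37623 = (2*(-132)*(-132 - 1*(-10)))/37623 = (2*(-132)*(-132 + 10))*(1/37623) = (2*(-132)*(-122))*(1/37623) = 32208*(1/37623) = 10736/12541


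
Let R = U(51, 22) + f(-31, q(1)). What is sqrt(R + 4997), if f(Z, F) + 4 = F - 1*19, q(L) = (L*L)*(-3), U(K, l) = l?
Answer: sqrt(4993) ≈ 70.661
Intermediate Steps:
q(L) = -3*L**2 (q(L) = L**2*(-3) = -3*L**2)
f(Z, F) = -23 + F (f(Z, F) = -4 + (F - 1*19) = -4 + (F - 19) = -4 + (-19 + F) = -23 + F)
R = -4 (R = 22 + (-23 - 3*1**2) = 22 + (-23 - 3*1) = 22 + (-23 - 3) = 22 - 26 = -4)
sqrt(R + 4997) = sqrt(-4 + 4997) = sqrt(4993)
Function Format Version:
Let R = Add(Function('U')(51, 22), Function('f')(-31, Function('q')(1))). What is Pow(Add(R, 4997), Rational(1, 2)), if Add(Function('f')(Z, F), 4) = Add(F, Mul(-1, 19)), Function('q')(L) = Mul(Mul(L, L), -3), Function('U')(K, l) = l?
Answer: Pow(4993, Rational(1, 2)) ≈ 70.661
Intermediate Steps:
Function('q')(L) = Mul(-3, Pow(L, 2)) (Function('q')(L) = Mul(Pow(L, 2), -3) = Mul(-3, Pow(L, 2)))
Function('f')(Z, F) = Add(-23, F) (Function('f')(Z, F) = Add(-4, Add(F, Mul(-1, 19))) = Add(-4, Add(F, -19)) = Add(-4, Add(-19, F)) = Add(-23, F))
R = -4 (R = Add(22, Add(-23, Mul(-3, Pow(1, 2)))) = Add(22, Add(-23, Mul(-3, 1))) = Add(22, Add(-23, -3)) = Add(22, -26) = -4)
Pow(Add(R, 4997), Rational(1, 2)) = Pow(Add(-4, 4997), Rational(1, 2)) = Pow(4993, Rational(1, 2))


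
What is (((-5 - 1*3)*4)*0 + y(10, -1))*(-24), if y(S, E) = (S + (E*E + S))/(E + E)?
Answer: 252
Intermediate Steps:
y(S, E) = (E² + 2*S)/(2*E) (y(S, E) = (S + (E² + S))/((2*E)) = (S + (S + E²))*(1/(2*E)) = (E² + 2*S)*(1/(2*E)) = (E² + 2*S)/(2*E))
(((-5 - 1*3)*4)*0 + y(10, -1))*(-24) = (((-5 - 1*3)*4)*0 + ((½)*(-1) + 10/(-1)))*(-24) = (((-5 - 3)*4)*0 + (-½ + 10*(-1)))*(-24) = (-8*4*0 + (-½ - 10))*(-24) = (-32*0 - 21/2)*(-24) = (0 - 21/2)*(-24) = -21/2*(-24) = 252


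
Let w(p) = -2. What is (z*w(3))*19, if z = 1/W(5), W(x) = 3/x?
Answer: -190/3 ≈ -63.333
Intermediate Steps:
z = 5/3 (z = 1/(3/5) = 5/3 ≈ 1.6667)
(z*w(3))*19 = ((5/3)*(-2))*19 = -10/3*19 = -190/3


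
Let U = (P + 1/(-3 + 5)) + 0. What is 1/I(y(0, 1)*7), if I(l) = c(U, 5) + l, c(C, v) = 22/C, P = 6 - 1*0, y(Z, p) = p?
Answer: 13/135 ≈ 0.096296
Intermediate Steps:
P = 6 (P = 6 + 0 = 6)
U = 13/2 (U = (6 + 1/(-3 + 5)) + 0 = (6 + 1/2) + 0 = (6 + ½) + 0 = 13/2 + 0 = 13/2 ≈ 6.5000)
I(l) = 44/13 + l (I(l) = 22/(13/2) + l = 22*(2/13) + l = 44/13 + l)
1/I(y(0, 1)*7) = 1/(44/13 + 1*7) = 1/(44/13 + 7) = 1/(135/13) = 13/135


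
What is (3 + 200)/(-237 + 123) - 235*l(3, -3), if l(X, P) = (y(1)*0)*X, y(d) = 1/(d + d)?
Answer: -203/114 ≈ -1.7807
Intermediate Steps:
y(d) = 1/(2*d)
l(X, P) = 0 (l(X, P) = (((1/2)/1)*0)*X = (((1/2)*1)*0)*X = ((1/2)*0)*X = 0*X = 0)
(3 + 200)/(-237 + 123) - 235*l(3, -3) = (3 + 200)/(-237 + 123) - 235*0 = 203/(-114) + 0 = 203*(-1/114) + 0 = -203/114 + 0 = -203/114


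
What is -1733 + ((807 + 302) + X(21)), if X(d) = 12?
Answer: -612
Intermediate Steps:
-1733 + ((807 + 302) + X(21)) = -1733 + ((807 + 302) + 12) = -1733 + (1109 + 12) = -1733 + 1121 = -612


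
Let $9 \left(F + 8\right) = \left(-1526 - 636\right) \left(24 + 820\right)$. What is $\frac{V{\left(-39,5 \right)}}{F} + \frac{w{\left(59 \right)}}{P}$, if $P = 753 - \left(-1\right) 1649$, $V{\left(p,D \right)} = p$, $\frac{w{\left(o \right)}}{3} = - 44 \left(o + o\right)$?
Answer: $- \frac{14211120849}{2191584800} \approx -6.4844$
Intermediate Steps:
$w{\left(o \right)} = - 264 o$ ($w{\left(o \right)} = 3 \left(- 44 \left(o + o\right)\right) = 3 \left(- 44 \cdot 2 o\right) = 3 \left(- 88 o\right) = - 264 o$)
$F = - \frac{1824800}{9}$ ($F = -8 + \frac{\left(-1526 - 636\right) \left(24 + 820\right)}{9} = -8 + \frac{\left(-2162\right) 844}{9} = -8 + \frac{1}{9} \left(-1824728\right) = -8 - \frac{1824728}{9} = - \frac{1824800}{9} \approx -2.0276 \cdot 10^{5}$)
$P = 2402$ ($P = 753 - -1649 = 753 + 1649 = 2402$)
$\frac{V{\left(-39,5 \right)}}{F} + \frac{w{\left(59 \right)}}{P} = - \frac{39}{- \frac{1824800}{9}} + \frac{\left(-264\right) 59}{2402} = \left(-39\right) \left(- \frac{9}{1824800}\right) - \frac{7788}{1201} = \frac{351}{1824800} - \frac{7788}{1201} = - \frac{14211120849}{2191584800}$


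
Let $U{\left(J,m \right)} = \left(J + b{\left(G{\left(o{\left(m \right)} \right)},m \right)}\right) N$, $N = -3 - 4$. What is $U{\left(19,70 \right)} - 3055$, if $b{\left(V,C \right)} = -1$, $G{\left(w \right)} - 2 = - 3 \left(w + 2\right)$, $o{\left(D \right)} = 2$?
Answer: $-3181$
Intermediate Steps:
$G{\left(w \right)} = -4 - 3 w$ ($G{\left(w \right)} = 2 - 3 \left(w + 2\right) = 2 - 3 \left(2 + w\right) = 2 - \left(6 + 3 w\right) = -4 - 3 w$)
$N = -7$ ($N = -3 - 4 = -7$)
$U{\left(J,m \right)} = 7 - 7 J$ ($U{\left(J,m \right)} = \left(J - 1\right) \left(-7\right) = \left(-1 + J\right) \left(-7\right) = 7 - 7 J$)
$U{\left(19,70 \right)} - 3055 = \left(7 - 133\right) - 3055 = -126 - 3055 = -3181$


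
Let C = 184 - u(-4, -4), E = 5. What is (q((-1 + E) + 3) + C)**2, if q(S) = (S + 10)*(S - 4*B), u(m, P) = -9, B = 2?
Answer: 30976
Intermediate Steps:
q(S) = (-8 + S)*(10 + S) (q(S) = (S + 10)*(S - 4*2) = (10 + S)*(S - 8) = (10 + S)*(-8 + S) = (-8 + S)*(10 + S))
C = 193 (C = 184 - 1*(-9) = 184 + 9 = 193)
(q((-1 + E) + 3) + C)**2 = ((-80 + ((-1 + 5) + 3)**2 + 2*((-1 + 5) + 3)) + 193)**2 = ((-80 + (4 + 3)**2 + 2*(4 + 3)) + 193)**2 = ((-80 + 7**2 + 2*7) + 193)**2 = ((-80 + 49 + 14) + 193)**2 = (-17 + 193)**2 = 176**2 = 30976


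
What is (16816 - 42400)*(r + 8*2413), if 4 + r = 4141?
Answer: -599714544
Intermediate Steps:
r = 4137 (r = -4 + 4141 = 4137)
(16816 - 42400)*(r + 8*2413) = (16816 - 42400)*(4137 + 8*2413) = -25584*(4137 + 19304) = -25584*23441 = -599714544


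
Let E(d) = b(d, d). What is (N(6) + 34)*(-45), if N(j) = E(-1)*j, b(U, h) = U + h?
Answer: -990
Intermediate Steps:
E(d) = 2*d (E(d) = d + d = 2*d)
N(j) = -2*j (N(j) = (2*(-1))*j = -2*j)
(N(6) + 34)*(-45) = (-2*6 + 34)*(-45) = (-12 + 34)*(-45) = 22*(-45) = -990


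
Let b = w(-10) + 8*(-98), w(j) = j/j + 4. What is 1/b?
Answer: -1/779 ≈ -0.0012837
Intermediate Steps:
w(j) = 5 (w(j) = 1 + 4 = 5)
b = -779 (b = 5 + 8*(-98) = 5 - 784 = -779)
1/b = 1/(-779) = -1/779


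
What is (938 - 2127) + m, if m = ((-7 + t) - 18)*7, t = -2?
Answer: -1378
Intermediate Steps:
m = -189 (m = ((-7 - 2) - 18)*7 = (-9 - 18)*7 = -27*7 = -189)
(938 - 2127) + m = (938 - 2127) - 189 = -1189 - 189 = -1378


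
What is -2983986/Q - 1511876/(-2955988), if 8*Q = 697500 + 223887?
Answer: -5764332631111/226967409613 ≈ -25.397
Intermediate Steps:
Q = 921387/8 (Q = (697500 + 223887)/8 = (1/8)*921387 = 921387/8 ≈ 1.1517e+5)
-2983986/Q - 1511876/(-2955988) = -2983986/921387/8 - 1511876/(-2955988) = -2983986*8/921387 - 1511876*(-1/2955988) = -7957296/307129 + 377969/738997 = -5764332631111/226967409613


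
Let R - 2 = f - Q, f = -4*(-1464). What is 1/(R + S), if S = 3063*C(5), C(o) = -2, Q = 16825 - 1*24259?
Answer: 1/7166 ≈ 0.00013955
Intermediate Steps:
Q = -7434 (Q = 16825 - 24259 = -7434)
f = 5856
R = 13292 (R = 2 + (5856 - 1*(-7434)) = 2 + (5856 + 7434) = 2 + 13290 = 13292)
S = -6126 (S = 3063*(-2) = -6126)
1/(R + S) = 1/(13292 - 6126) = 1/7166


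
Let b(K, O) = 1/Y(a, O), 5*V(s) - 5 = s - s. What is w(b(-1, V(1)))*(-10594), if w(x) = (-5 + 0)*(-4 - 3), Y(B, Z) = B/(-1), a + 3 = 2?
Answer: -370790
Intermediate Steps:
a = -1 (a = -3 + 2 = -1)
Y(B, Z) = -B (Y(B, Z) = B*(-1) = -B)
V(s) = 1 (V(s) = 1 + (s - s)/5 = 1 + (⅕)*0 = 1 + 0 = 1)
b(K, O) = 1 (b(K, O) = 1/(-1*(-1)) = 1/1 = 1)
w(x) = 35 (w(x) = -5*(-7) = 35)
w(b(-1, V(1)))*(-10594) = 35*(-10594) = -370790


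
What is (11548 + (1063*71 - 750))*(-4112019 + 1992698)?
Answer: -182835941991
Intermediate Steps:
(11548 + (1063*71 - 750))*(-4112019 + 1992698) = (11548 + (75473 - 750))*(-2119321) = (11548 + 74723)*(-2119321) = 86271*(-2119321) = -182835941991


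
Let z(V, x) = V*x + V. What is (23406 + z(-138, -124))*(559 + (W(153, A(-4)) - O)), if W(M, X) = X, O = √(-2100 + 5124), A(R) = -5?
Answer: 22370520 - 484560*√21 ≈ 2.0150e+7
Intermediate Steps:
O = 12*√21 (O = √3024 = 12*√21 ≈ 54.991)
z(V, x) = V + V*x
(23406 + z(-138, -124))*(559 + (W(153, A(-4)) - O)) = (23406 - 138*(1 - 124))*(559 + (-5 - 12*√21)) = (23406 - 138*(-123))*(559 + (-5 - 12*√21)) = (23406 + 16974)*(554 - 12*√21) = 40380*(554 - 12*√21) = 22370520 - 484560*√21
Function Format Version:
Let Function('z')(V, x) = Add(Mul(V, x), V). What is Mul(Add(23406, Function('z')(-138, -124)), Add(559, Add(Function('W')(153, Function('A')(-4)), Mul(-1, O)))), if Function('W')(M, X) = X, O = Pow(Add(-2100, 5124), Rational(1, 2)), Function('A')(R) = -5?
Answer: Add(22370520, Mul(-484560, Pow(21, Rational(1, 2)))) ≈ 2.0150e+7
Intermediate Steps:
O = Mul(12, Pow(21, Rational(1, 2))) (O = Pow(3024, Rational(1, 2)) = Mul(12, Pow(21, Rational(1, 2))) ≈ 54.991)
Function('z')(V, x) = Add(V, Mul(V, x))
Mul(Add(23406, Function('z')(-138, -124)), Add(559, Add(Function('W')(153, Function('A')(-4)), Mul(-1, O)))) = Mul(Add(23406, Mul(-138, Add(1, -124))), Add(559, Add(-5, Mul(-1, Mul(12, Pow(21, Rational(1, 2))))))) = Mul(Add(23406, Mul(-138, -123)), Add(559, Add(-5, Mul(-12, Pow(21, Rational(1, 2)))))) = Mul(Add(23406, 16974), Add(554, Mul(-12, Pow(21, Rational(1, 2))))) = Mul(40380, Add(554, Mul(-12, Pow(21, Rational(1, 2))))) = Add(22370520, Mul(-484560, Pow(21, Rational(1, 2))))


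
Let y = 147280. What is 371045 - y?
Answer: 223765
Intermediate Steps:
371045 - y = 371045 - 1*147280 = 371045 - 147280 = 223765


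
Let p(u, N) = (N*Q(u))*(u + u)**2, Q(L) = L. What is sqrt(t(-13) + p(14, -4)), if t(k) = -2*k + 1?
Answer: I*sqrt(43877) ≈ 209.47*I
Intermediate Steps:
p(u, N) = 4*N*u**3 (p(u, N) = (N*u)*(u + u)**2 = (N*u)*(2*u)**2 = (N*u)*(4*u**2) = 4*N*u**3)
t(k) = 1 - 2*k
sqrt(t(-13) + p(14, -4)) = sqrt((1 - 2*(-13)) + 4*(-4)*14**3) = sqrt((1 + 26) + 4*(-4)*2744) = sqrt(27 - 43904) = sqrt(-43877) = I*sqrt(43877)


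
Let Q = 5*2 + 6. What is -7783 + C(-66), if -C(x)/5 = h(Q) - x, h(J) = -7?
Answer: -8078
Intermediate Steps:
Q = 16 (Q = 10 + 6 = 16)
C(x) = 35 + 5*x (C(x) = -5*(-7 - x) = 35 + 5*x)
-7783 + C(-66) = -7783 + (35 + 5*(-66)) = -7783 + (35 - 330) = -7783 - 295 = -8078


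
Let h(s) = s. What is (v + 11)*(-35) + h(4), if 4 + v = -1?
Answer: -206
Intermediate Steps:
v = -5 (v = -4 - 1 = -5)
(v + 11)*(-35) + h(4) = (-5 + 11)*(-35) + 4 = 6*(-35) + 4 = -210 + 4 = -206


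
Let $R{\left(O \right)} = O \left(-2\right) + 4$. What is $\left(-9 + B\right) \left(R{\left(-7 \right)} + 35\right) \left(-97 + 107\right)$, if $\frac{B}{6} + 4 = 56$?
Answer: $160590$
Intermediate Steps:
$B = 312$ ($B = -24 + 6 \cdot 56 = -24 + 336 = 312$)
$R{\left(O \right)} = 4 - 2 O$ ($R{\left(O \right)} = - 2 O + 4 = 4 - 2 O$)
$\left(-9 + B\right) \left(R{\left(-7 \right)} + 35\right) \left(-97 + 107\right) = \left(-9 + 312\right) \left(\left(4 - -14\right) + 35\right) \left(-97 + 107\right) = 303 \left(\left(4 + 14\right) + 35\right) 10 = 303 \left(18 + 35\right) 10 = 303 \cdot 53 \cdot 10 = 16059 \cdot 10 = 160590$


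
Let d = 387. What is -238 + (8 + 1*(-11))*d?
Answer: -1399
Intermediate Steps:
-238 + (8 + 1*(-11))*d = -238 + (8 + 1*(-11))*387 = -238 + (8 - 11)*387 = -238 - 3*387 = -238 - 1161 = -1399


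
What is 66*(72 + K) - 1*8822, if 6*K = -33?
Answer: -4433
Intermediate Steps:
K = -11/2 (K = (1/6)*(-33) = -11/2 ≈ -5.5000)
66*(72 + K) - 1*8822 = 66*(72 - 11/2) - 1*8822 = 66*(133/2) - 8822 = 4389 - 8822 = -4433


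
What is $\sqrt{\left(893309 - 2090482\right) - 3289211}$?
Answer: $4 i \sqrt{280399} \approx 2118.1 i$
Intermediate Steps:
$\sqrt{\left(893309 - 2090482\right) - 3289211} = \sqrt{-1197173 - 3289211} = \sqrt{-4486384} = 4 i \sqrt{280399}$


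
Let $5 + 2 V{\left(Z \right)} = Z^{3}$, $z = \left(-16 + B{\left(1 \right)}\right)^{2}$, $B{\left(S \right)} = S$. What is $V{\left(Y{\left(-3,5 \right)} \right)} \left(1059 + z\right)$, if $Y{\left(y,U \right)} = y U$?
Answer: $-2169960$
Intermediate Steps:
$Y{\left(y,U \right)} = U y$
$z = 225$ ($z = \left(-16 + 1\right)^{2} = \left(-15\right)^{2} = 225$)
$V{\left(Z \right)} = - \frac{5}{2} + \frac{Z^{3}}{2}$
$V{\left(Y{\left(-3,5 \right)} \right)} \left(1059 + z\right) = \left(- \frac{5}{2} + \frac{\left(5 \left(-3\right)\right)^{3}}{2}\right) \left(1059 + 225\right) = \left(- \frac{5}{2} + \frac{\left(-15\right)^{3}}{2}\right) 1284 = \left(- \frac{5}{2} + \frac{1}{2} \left(-3375\right)\right) 1284 = \left(- \frac{5}{2} - \frac{3375}{2}\right) 1284 = \left(-1690\right) 1284 = -2169960$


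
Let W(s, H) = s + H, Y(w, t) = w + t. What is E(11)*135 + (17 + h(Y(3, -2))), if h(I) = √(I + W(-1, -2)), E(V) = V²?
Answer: 16352 + I*√2 ≈ 16352.0 + 1.4142*I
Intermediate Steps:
Y(w, t) = t + w
W(s, H) = H + s
h(I) = √(-3 + I) (h(I) = √(I + (-2 - 1)) = √(I - 3) = √(-3 + I))
E(11)*135 + (17 + h(Y(3, -2))) = 11²*135 + (17 + √(-3 + (-2 + 3))) = 121*135 + (17 + √(-3 + 1)) = 16335 + (17 + √(-2)) = 16335 + (17 + I*√2) = 16352 + I*√2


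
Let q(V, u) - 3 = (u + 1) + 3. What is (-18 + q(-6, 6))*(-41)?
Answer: 205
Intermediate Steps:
q(V, u) = 7 + u (q(V, u) = 3 + ((u + 1) + 3) = 3 + ((1 + u) + 3) = 3 + (4 + u) = 7 + u)
(-18 + q(-6, 6))*(-41) = (-18 + (7 + 6))*(-41) = (-18 + 13)*(-41) = -5*(-41) = 205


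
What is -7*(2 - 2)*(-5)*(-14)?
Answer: 0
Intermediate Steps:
-7*(2 - 2)*(-5)*(-14) = -0*(-5)*(-14) = -7*0*(-14) = 0*(-14) = 0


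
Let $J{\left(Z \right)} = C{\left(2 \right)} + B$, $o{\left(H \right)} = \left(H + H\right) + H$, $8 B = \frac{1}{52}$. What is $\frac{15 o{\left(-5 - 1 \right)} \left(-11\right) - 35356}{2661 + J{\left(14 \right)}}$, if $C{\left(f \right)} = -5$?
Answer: $- \frac{13472576}{1104897} \approx -12.194$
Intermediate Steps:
$B = \frac{1}{416}$ ($B = \frac{1}{8 \cdot 52} = \frac{1}{8} \cdot \frac{1}{52} = \frac{1}{416} \approx 0.0024038$)
$o{\left(H \right)} = 3 H$ ($o{\left(H \right)} = 2 H + H = 3 H$)
$J{\left(Z \right)} = - \frac{2079}{416}$ ($J{\left(Z \right)} = -5 + \frac{1}{416} = - \frac{2079}{416}$)
$\frac{15 o{\left(-5 - 1 \right)} \left(-11\right) - 35356}{2661 + J{\left(14 \right)}} = \frac{15 \cdot 3 \left(-5 - 1\right) \left(-11\right) - 35356}{2661 - \frac{2079}{416}} = \frac{15 \cdot 3 \left(-5 - 1\right) \left(-11\right) - 35356}{\frac{1104897}{416}} = \left(15 \cdot 3 \left(-6\right) \left(-11\right) - 35356\right) \frac{416}{1104897} = \left(15 \left(-18\right) \left(-11\right) - 35356\right) \frac{416}{1104897} = \left(\left(-270\right) \left(-11\right) - 35356\right) \frac{416}{1104897} = \left(2970 - 35356\right) \frac{416}{1104897} = \left(-32386\right) \frac{416}{1104897} = - \frac{13472576}{1104897}$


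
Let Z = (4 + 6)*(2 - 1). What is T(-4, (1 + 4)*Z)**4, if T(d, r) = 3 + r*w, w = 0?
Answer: 81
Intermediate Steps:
Z = 10 (Z = 10*1 = 10)
T(d, r) = 3 (T(d, r) = 3 + r*0 = 3 + 0 = 3)
T(-4, (1 + 4)*Z)**4 = 3**4 = 81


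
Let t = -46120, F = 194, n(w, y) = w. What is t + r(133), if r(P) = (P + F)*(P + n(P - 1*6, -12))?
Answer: 38900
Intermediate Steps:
r(P) = (-6 + 2*P)*(194 + P) (r(P) = (P + 194)*(P + (P - 1*6)) = (194 + P)*(P + (P - 6)) = (194 + P)*(P + (-6 + P)) = (194 + P)*(-6 + 2*P) = (-6 + 2*P)*(194 + P))
t + r(133) = -46120 + (-1164 + 2*133² + 382*133) = -46120 + (-1164 + 2*17689 + 50806) = -46120 + (-1164 + 35378 + 50806) = -46120 + 85020 = 38900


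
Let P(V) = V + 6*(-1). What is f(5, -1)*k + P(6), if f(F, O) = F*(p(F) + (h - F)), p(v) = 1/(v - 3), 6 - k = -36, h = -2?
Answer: -1365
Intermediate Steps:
k = 42 (k = 6 - 1*(-36) = 6 + 36 = 42)
p(v) = 1/(-3 + v)
f(F, O) = F*(-2 + 1/(-3 + F) - F) (f(F, O) = F*(1/(-3 + F) + (-2 - F)) = F*(-2 + 1/(-3 + F) - F))
P(V) = -6 + V (P(V) = V - 6 = -6 + V)
f(5, -1)*k + P(6) = (5*(7 + 5 - 1*5**2)/(-3 + 5))*42 + (-6 + 6) = (5*(7 + 5 - 1*25)/2)*42 + 0 = (5*(1/2)*(7 + 5 - 25))*42 + 0 = (5*(1/2)*(-13))*42 + 0 = -65/2*42 + 0 = -1365 + 0 = -1365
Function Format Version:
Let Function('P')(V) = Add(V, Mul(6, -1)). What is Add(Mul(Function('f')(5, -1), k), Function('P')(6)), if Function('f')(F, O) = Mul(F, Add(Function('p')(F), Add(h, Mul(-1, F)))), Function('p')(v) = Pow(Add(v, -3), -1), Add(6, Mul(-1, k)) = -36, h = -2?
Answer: -1365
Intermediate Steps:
k = 42 (k = Add(6, Mul(-1, -36)) = Add(6, 36) = 42)
Function('p')(v) = Pow(Add(-3, v), -1)
Function('f')(F, O) = Mul(F, Add(-2, Pow(Add(-3, F), -1), Mul(-1, F))) (Function('f')(F, O) = Mul(F, Add(Pow(Add(-3, F), -1), Add(-2, Mul(-1, F)))) = Mul(F, Add(-2, Pow(Add(-3, F), -1), Mul(-1, F))))
Function('P')(V) = Add(-6, V) (Function('P')(V) = Add(V, -6) = Add(-6, V))
Add(Mul(Function('f')(5, -1), k), Function('P')(6)) = Add(Mul(Mul(5, Pow(Add(-3, 5), -1), Add(7, 5, Mul(-1, Pow(5, 2)))), 42), Add(-6, 6)) = Add(Mul(Mul(5, Pow(2, -1), Add(7, 5, Mul(-1, 25))), 42), 0) = Add(Mul(Mul(5, Rational(1, 2), Add(7, 5, -25)), 42), 0) = Add(Mul(Mul(5, Rational(1, 2), -13), 42), 0) = Add(Mul(Rational(-65, 2), 42), 0) = Add(-1365, 0) = -1365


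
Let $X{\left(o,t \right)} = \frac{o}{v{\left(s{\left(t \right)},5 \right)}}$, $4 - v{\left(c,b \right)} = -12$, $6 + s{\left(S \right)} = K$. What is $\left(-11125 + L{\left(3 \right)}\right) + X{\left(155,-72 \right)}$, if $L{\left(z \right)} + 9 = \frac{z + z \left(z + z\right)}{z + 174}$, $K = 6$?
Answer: $- \frac{10501239}{944} \approx -11124.0$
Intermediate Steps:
$L{\left(z \right)} = -9 + \frac{z + 2 z^{2}}{174 + z}$ ($L{\left(z \right)} = -9 + \frac{z + z \left(z + z\right)}{z + 174} = -9 + \frac{z + z 2 z}{174 + z} = -9 + \frac{z + 2 z^{2}}{174 + z}$)
$s{\left(S \right)} = 0$ ($s{\left(S \right)} = -6 + 6 = 0$)
$v{\left(c,b \right)} = 16$ ($v{\left(c,b \right)} = 4 - -12 = 4 + 12 = 16$)
$X{\left(o,t \right)} = \frac{o}{16}$
$\left(-11125 + L{\left(3 \right)}\right) + X{\left(155,-72 \right)} = \left(-11125 + \frac{2 \left(-783 + 3^{2} - 12\right)}{174 + 3}\right) + \frac{1}{16} \cdot 155 = \left(-11125 + \frac{2 \left(-783 + 9 - 12\right)}{177}\right) + \frac{155}{16} = \left(-11125 + 2 \cdot \frac{1}{177} \left(-786\right)\right) + \frac{155}{16} = \left(-11125 - \frac{524}{59}\right) + \frac{155}{16} = - \frac{656899}{59} + \frac{155}{16} = - \frac{10501239}{944}$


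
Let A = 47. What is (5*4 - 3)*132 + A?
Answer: 2291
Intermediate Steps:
(5*4 - 3)*132 + A = (5*4 - 3)*132 + 47 = (20 - 3)*132 + 47 = 17*132 + 47 = 2244 + 47 = 2291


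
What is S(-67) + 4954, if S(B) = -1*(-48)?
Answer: 5002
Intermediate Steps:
S(B) = 48
S(-67) + 4954 = 48 + 4954 = 5002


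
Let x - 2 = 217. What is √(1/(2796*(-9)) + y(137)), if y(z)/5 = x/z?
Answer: √2638696125009/574578 ≈ 2.8271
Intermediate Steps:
x = 219 (x = 2 + 217 = 219)
y(z) = 1095/z (y(z) = 5*(219/z) = 1095/z)
√(1/(2796*(-9)) + y(137)) = √(1/(2796*(-9)) + 1095/137) = √(1/(-25164) + 1095*(1/137)) = √(-1/25164 + 1095/137) = √(27554443/3447468) = √2638696125009/574578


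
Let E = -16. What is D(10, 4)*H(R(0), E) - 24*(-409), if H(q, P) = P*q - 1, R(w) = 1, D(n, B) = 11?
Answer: 9629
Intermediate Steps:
H(q, P) = -1 + P*q
D(10, 4)*H(R(0), E) - 24*(-409) = 11*(-1 - 16*1) - 24*(-409) = 11*(-1 - 16) + 9816 = 11*(-17) + 9816 = -187 + 9816 = 9629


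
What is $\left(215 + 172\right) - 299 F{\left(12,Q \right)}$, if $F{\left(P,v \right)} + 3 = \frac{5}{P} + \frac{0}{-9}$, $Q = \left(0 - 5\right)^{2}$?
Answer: $\frac{13913}{12} \approx 1159.4$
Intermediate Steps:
$Q = 25$ ($Q = \left(-5\right)^{2} = 25$)
$F{\left(P,v \right)} = -3 + \frac{5}{P}$ ($F{\left(P,v \right)} = -3 + \left(\frac{5}{P} + \frac{0}{-9}\right) = -3 + \left(\frac{5}{P} + 0 \left(- \frac{1}{9}\right)\right) = -3 + \left(\frac{5}{P} + 0\right) = -3 + \frac{5}{P}$)
$\left(215 + 172\right) - 299 F{\left(12,Q \right)} = \left(215 + 172\right) - 299 \left(-3 + \frac{5}{12}\right) = 387 - 299 \left(-3 + 5 \cdot \frac{1}{12}\right) = 387 - 299 \left(-3 + \frac{5}{12}\right) = 387 - - \frac{9269}{12} = 387 + \frac{9269}{12} = \frac{13913}{12}$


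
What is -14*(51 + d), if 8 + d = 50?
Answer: -1302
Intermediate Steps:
d = 42 (d = -8 + 50 = 42)
-14*(51 + d) = -14*(51 + 42) = -14*93 = -1302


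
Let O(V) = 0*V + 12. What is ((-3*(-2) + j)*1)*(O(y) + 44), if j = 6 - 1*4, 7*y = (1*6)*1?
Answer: 448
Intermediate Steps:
y = 6/7 (y = ((1*6)*1)/7 = (6*1)/7 = (1/7)*6 = 6/7 ≈ 0.85714)
O(V) = 12 (O(V) = 0 + 12 = 12)
j = 2 (j = 6 - 4 = 2)
((-3*(-2) + j)*1)*(O(y) + 44) = ((-3*(-2) + 2)*1)*(12 + 44) = ((6 + 2)*1)*56 = (8*1)*56 = 8*56 = 448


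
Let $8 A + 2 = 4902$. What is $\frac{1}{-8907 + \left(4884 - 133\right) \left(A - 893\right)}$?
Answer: $- \frac{2}{2683125} \approx -7.454 \cdot 10^{-7}$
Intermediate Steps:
$A = \frac{1225}{2}$ ($A = - \frac{1}{4} + \frac{1}{8} \cdot 4902 = - \frac{1}{4} + \frac{2451}{4} = \frac{1225}{2} \approx 612.5$)
$\frac{1}{-8907 + \left(4884 - 133\right) \left(A - 893\right)} = \frac{1}{-8907 + \left(4884 - 133\right) \left(\frac{1225}{2} - 893\right)} = \frac{1}{-8907 + 4751 \left(- \frac{561}{2}\right)} = \frac{1}{-8907 - \frac{2665311}{2}} = \frac{1}{- \frac{2683125}{2}} = - \frac{2}{2683125}$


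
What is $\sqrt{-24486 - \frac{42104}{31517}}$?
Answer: $\frac{i \sqrt{24323792074222}}{31517} \approx 156.48 i$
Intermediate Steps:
$\sqrt{-24486 - \frac{42104}{31517}} = \sqrt{- \frac{771767366}{31517}} = \frac{i \sqrt{24323792074222}}{31517}$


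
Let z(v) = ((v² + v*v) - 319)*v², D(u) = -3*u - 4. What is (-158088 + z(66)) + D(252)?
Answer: 36401060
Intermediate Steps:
D(u) = -4 - 3*u
z(v) = v²*(-319 + 2*v²) (z(v) = ((v² + v²) - 319)*v² = (2*v² - 319)*v² = (-319 + 2*v²)*v² = v²*(-319 + 2*v²))
(-158088 + z(66)) + D(252) = (-158088 + 66²*(-319 + 2*66²)) + (-4 - 3*252) = (-158088 + 4356*(-319 + 2*4356)) + (-4 - 756) = (-158088 + 4356*(-319 + 8712)) - 760 = (-158088 + 4356*8393) - 760 = (-158088 + 36559908) - 760 = 36401820 - 760 = 36401060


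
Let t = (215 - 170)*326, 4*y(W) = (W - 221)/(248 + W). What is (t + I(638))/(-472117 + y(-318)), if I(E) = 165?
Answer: -593400/18884603 ≈ -0.031422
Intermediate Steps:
y(W) = (-221 + W)/(4*(248 + W)) (y(W) = ((W - 221)/(248 + W))/4 = ((-221 + W)/(248 + W))/4 = (-221 + W)/(4*(248 + W)))
t = 14670 (t = 45*326 = 14670)
(t + I(638))/(-472117 + y(-318)) = (14670 + 165)/(-472117 + (-221 - 318)/(4*(248 - 318))) = 14835/(-472117 + (¼)*(-539)/(-70)) = 14835/(-472117 + (¼)*(-1/70)*(-539)) = 14835/(-472117 + 77/40) = 14835/(-18884603/40) = 14835*(-40/18884603) = -593400/18884603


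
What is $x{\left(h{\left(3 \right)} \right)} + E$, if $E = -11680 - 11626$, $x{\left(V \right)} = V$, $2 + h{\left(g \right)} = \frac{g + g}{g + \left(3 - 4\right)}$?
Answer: $-23305$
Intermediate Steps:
$h{\left(g \right)} = -2 + \frac{2 g}{-1 + g}$ ($h{\left(g \right)} = -2 + \frac{g + g}{g + \left(3 - 4\right)} = -2 + \frac{2 g}{g - 1} = -2 + \frac{2 g}{-1 + g}$)
$E = -23306$ ($E = -11680 - 11626 = -23306$)
$x{\left(h{\left(3 \right)} \right)} + E = \frac{2}{-1 + 3} - 23306 = \frac{2}{2} - 23306 = 2 \cdot \frac{1}{2} - 23306 = 1 - 23306 = -23305$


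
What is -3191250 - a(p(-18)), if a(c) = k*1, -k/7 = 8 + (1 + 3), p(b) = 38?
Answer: -3191166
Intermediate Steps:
k = -84 (k = -7*(8 + (1 + 3)) = -7*(8 + 4) = -7*12 = -84)
a(c) = -84 (a(c) = -84*1 = -84)
-3191250 - a(p(-18)) = -3191250 - 1*(-84) = -3191250 + 84 = -3191166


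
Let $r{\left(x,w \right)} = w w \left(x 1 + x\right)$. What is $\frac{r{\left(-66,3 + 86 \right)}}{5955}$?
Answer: $- \frac{348524}{1985} \approx -175.58$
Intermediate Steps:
$r{\left(x,w \right)} = 2 x w^{2}$ ($r{\left(x,w \right)} = w^{2} \left(x + x\right) = w^{2} \cdot 2 x = 2 x w^{2}$)
$\frac{r{\left(-66,3 + 86 \right)}}{5955} = \frac{2 \left(-66\right) \left(3 + 86\right)^{2}}{5955} = 2 \left(-66\right) 89^{2} \cdot \frac{1}{5955} = 2 \left(-66\right) 7921 \cdot \frac{1}{5955} = \left(-1045572\right) \frac{1}{5955} = - \frac{348524}{1985}$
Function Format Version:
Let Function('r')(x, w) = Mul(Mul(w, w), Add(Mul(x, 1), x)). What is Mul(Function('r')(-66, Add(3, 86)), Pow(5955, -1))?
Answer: Rational(-348524, 1985) ≈ -175.58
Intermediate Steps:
Function('r')(x, w) = Mul(2, x, Pow(w, 2)) (Function('r')(x, w) = Mul(Pow(w, 2), Add(x, x)) = Mul(Pow(w, 2), Mul(2, x)) = Mul(2, x, Pow(w, 2)))
Mul(Function('r')(-66, Add(3, 86)), Pow(5955, -1)) = Mul(Mul(2, -66, Pow(Add(3, 86), 2)), Pow(5955, -1)) = Mul(Mul(2, -66, Pow(89, 2)), Rational(1, 5955)) = Mul(Mul(2, -66, 7921), Rational(1, 5955)) = Mul(-1045572, Rational(1, 5955)) = Rational(-348524, 1985)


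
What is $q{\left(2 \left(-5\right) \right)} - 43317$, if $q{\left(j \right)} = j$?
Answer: $-43327$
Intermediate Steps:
$q{\left(2 \left(-5\right) \right)} - 43317 = 2 \left(-5\right) - 43317 = -10 - 43317 = -43327$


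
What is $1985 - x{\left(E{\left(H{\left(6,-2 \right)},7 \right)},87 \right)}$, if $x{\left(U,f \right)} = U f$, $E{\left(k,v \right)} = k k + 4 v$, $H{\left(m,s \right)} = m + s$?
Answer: $-1843$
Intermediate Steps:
$E{\left(k,v \right)} = k^{2} + 4 v$
$1985 - x{\left(E{\left(H{\left(6,-2 \right)},7 \right)},87 \right)} = 1985 - \left(\left(6 - 2\right)^{2} + 4 \cdot 7\right) 87 = 1985 - \left(4^{2} + 28\right) 87 = 1985 - \left(16 + 28\right) 87 = 1985 - 44 \cdot 87 = 1985 - 3828 = -1843$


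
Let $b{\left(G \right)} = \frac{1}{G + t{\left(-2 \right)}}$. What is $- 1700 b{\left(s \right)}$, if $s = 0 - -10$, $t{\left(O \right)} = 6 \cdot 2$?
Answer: $- \frac{850}{11} \approx -77.273$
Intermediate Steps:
$t{\left(O \right)} = 12$
$s = 10$ ($s = 0 + 10 = 10$)
$b{\left(G \right)} = \frac{1}{12 + G}$ ($b{\left(G \right)} = \frac{1}{G + 12} = \frac{1}{12 + G}$)
$- 1700 b{\left(s \right)} = - \frac{1700}{12 + 10} = - \frac{1700}{22} = \left(-1700\right) \frac{1}{22} = - \frac{850}{11}$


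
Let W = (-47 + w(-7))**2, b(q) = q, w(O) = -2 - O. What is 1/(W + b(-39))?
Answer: 1/1725 ≈ 0.00057971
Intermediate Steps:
W = 1764 (W = (-47 + (-2 - 1*(-7)))**2 = (-47 + (-2 + 7))**2 = (-47 + 5)**2 = (-42)**2 = 1764)
1/(W + b(-39)) = 1/(1764 - 39) = 1/1725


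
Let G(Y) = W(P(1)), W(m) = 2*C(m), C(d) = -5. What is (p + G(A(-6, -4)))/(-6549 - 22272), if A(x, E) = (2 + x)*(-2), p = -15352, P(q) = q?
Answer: 15362/28821 ≈ 0.53301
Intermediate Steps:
W(m) = -10 (W(m) = 2*(-5) = -10)
A(x, E) = -4 - 2*x
G(Y) = -10
(p + G(A(-6, -4)))/(-6549 - 22272) = (-15352 - 10)/(-6549 - 22272) = -15362/(-28821) = -15362*(-1/28821) = 15362/28821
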